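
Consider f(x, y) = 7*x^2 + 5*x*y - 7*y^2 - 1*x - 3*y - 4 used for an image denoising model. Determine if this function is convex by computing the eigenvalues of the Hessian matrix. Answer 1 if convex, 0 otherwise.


The Hessian of f(x,y) = 7*x^2 + 5*x*y - 7*y^2 - 1*x - 3*y - 4 is:
H = [[14, 5], [5, -14]]
Trace = 14 - 14 = 0
Determinant = 14*-14 - (5)^2 = -221
Discriminant = (0)^2 - 4*-221 = 884.0
Eigenvalues: lambda_1 = -14.8661, lambda_2 = 14.8661
The function is not convex.

0


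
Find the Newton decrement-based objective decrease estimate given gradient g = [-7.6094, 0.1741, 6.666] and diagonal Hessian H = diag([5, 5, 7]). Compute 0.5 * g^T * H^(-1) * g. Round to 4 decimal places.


Step 1: H is diagonal, so H^(-1) * g = [-1.5219, 0.0348, 0.9523].
Step 2: g^T H^(-1) g = sum_i g_i^2 / H_ii
  = (-7.6094)^2/5 + (0.1741)^2/5 + (6.666)^2/7
  = 11.5806 + 0.0061 + 6.3479 = 17.9346
Step 3: Objective decrease = 0.5 * g^T H^(-1) g = 8.9673


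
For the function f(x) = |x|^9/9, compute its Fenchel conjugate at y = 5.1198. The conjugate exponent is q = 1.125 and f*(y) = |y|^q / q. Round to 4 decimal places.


The conjugate exponent q satisfies 1/p + 1/q = 1.
p = 9, so q = 9/(9 - 1) = 1.125
|y|^q = 5.1198^1.125 = 6.2793
f*(5.1198) = 6.2793 / 1.125 = 5.5816


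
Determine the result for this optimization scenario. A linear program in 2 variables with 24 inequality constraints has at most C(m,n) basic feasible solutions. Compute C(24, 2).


Each vertex corresponds to some choice of n active constraints out of m, so the number of vertices is at most C(m, n) = m! / (n!(m-n)!).
m = 24, n = 2
Numerator: 24 * 23
Denominator: 2! = 2
C(24, 2) = 276


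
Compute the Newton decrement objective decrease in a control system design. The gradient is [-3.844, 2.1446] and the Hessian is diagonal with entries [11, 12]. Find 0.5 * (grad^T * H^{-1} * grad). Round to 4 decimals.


Step 1: H is diagonal, so H^(-1) * g = [-0.3495, 0.1787].
Step 2: g^T H^(-1) g = sum_i g_i^2 / H_ii
  = (-3.844)^2/11 + (2.1446)^2/12
  = 1.3433 + 0.3833 = 1.7266
Step 3: Objective decrease = 0.5 * g^T H^(-1) g = 0.8633


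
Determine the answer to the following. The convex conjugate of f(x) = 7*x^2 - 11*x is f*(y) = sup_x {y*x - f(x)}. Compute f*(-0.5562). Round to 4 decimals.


f*(y) = sup_x {y*x - a*x^2 - b*x} = sup_x {(y-b)*x - a*x^2}
FOC: (y - b) - 2a*x = 0 => x* = (y - b)/(2a)
x* = (-0.5562 + 11)/(2*7) = 0.746
f*(-0.5562) = (y-b)^2/(4a) = (-0.5562 + 11)^2/(4*7)
= 109.073/28 = 3.8955


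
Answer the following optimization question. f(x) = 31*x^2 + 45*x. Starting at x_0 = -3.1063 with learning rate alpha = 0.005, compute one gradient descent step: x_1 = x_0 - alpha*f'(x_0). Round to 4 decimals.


We compute the gradient at x_0 and apply the update.
f'(x) = 62*x + 45
f'(-3.1063) = 62*-3.1063 + 45 = -147.5906
x_1 = -3.1063 - 0.005*-147.5906 = -2.3683


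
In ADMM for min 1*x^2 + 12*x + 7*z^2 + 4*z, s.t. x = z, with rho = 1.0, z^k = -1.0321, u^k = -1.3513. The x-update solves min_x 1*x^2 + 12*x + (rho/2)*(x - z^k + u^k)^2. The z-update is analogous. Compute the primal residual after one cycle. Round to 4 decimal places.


ADMM iteration with rho = 1.0, z^k = -1.0321, u^k = -1.3513
Step 1: x-update.
Minimize 1*x^2 + 12*x + (1.0/2)*(x + 1.0321 - 1.3513)^2
FOC: (2*1 + 1.0)*x = -12 + 1.0*(-1.0321 + 1.3513)
x^{k+1} = -3.8936
Step 2: z-update.
Minimize 7*z^2 + 4*z + (1.0/2)*(-3.8936 - z - 1.3513)^2
FOC: (2*7 + 1.0)*z = -4 + 1.0*(-3.8936 - 1.3513)
z^{k+1} = -0.6163
Step 3: u-update.
u^{k+1} = -1.3513 - 3.8936 + 0.6163 = -4.6286
Step 4: Primal residual = |-3.8936 + 0.6163| = 3.2773


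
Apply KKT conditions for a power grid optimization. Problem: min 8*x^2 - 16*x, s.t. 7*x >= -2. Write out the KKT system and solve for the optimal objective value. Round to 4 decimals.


Step 1: Try lambda = 0 (constraint inactive).
Stationarity: 2*8*x - 16 = 0
x* = 16/(2*8) = 1.0
Check constraint: 7*1.0 = 7.0 >= -2 -- satisfied.
Step 2: Compute optimal value.
f(x*) = 8*1.0^2 - 16*1.0 = -8.0


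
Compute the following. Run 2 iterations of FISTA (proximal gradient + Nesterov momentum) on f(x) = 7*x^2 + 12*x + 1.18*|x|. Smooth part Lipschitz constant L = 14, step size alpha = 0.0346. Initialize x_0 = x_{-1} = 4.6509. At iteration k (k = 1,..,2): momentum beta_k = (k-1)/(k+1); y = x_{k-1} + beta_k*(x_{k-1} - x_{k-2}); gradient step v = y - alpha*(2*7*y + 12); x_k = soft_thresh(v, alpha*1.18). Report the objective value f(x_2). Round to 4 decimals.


FISTA on f(x) = 7*x^2 + 12*x + 1.18*|x|
L = 14, alpha = 0.0346
Iteration 1: beta = 0.0, y = 4.6509 + 0.0*(4.6509 - 4.6509) = 4.6509
  grad(y) = 77.1126, v = y - alpha*grad = 1.9828
  prox(v) = soft_thresh(1.9828, 0.0408) = 1.942
Iteration 2: beta = 0.3333, y = 1.942 + 0.3333*(1.942 - 4.6509) = 1.039
  grad(y) = 26.546, v = y - alpha*grad = 0.1205
  prox(v) = soft_thresh(0.1205, 0.0408) = 0.0797
f(x_2) = 7*0.0797^2 + 12*0.0797 + 1.18*|0.0797| = 1.0946


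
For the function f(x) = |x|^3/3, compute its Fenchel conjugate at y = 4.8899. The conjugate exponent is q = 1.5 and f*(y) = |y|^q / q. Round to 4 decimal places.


The conjugate exponent q satisfies 1/p + 1/q = 1.
p = 3, so q = 3/(3 - 1) = 1.5
|y|^q = 4.8899^1.5 = 10.8131
f*(4.8899) = 10.8131 / 1.5 = 7.2087


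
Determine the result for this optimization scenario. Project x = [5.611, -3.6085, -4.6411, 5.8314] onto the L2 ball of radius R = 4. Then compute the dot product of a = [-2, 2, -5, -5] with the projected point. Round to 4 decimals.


Step 1: Compute ||x|| (intermediates to 6 decimals).
||x|| = sqrt(5.611^2 + (-3.6085)^2 + (-4.6411)^2 + 5.8314^2) = 10.002481
Step 2: Project.
Since ||x|| > R, scale = R/||x|| = 4/10.002481 = 0.399901, proj(x) = scale * x
proj(x) = [2.243845, -1.443043, -1.855981, 2.331983]
Step 3: Dot product.
a^T * proj(x) = -2*2.243845 + 2*(-1.443043) - 5*(-1.855981) - 5*2.331983 = -9.7538


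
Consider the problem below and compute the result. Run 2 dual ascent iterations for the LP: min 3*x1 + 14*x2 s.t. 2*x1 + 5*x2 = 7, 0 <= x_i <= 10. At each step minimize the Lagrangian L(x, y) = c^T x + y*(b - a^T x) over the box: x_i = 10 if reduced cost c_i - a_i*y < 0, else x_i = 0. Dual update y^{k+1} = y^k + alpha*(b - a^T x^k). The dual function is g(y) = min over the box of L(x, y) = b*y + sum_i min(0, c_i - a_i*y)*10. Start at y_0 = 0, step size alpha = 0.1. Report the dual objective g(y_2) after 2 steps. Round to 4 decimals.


Dual ascent for LP: min 3*x1 + 14*x2, 2*x1 + 5*x2 = 7, 0 <= x_i <= 10
Step 1: y^k = 0.0, reduced costs: (3.0, 14.0)
  x^k = (0.0, 0.0), subgradient = b - a^T x = 7.0
  y^{k+1} = 0.0 + 0.1*7.0 = 0.7
Step 2: y^k = 0.7, reduced costs: (1.6, 10.5)
  x^k = (0.0, 0.0), subgradient = b - a^T x = 7.0
  y^{k+1} = 0.7 + 0.1*7.0 = 1.4
Dual objective at y_2 = 1.4: reduced costs (0.2, 7.0), box minimizer x = (0.0, 0.0)
g(y_2) = b*y + (c1 - a1*y)*x1 + (c2 - a2*y)*x2 = 7*1.4 + 0.2*0.0 + 7.0*0.0 = 9.8 + 0.0 + 0.0 = 9.8


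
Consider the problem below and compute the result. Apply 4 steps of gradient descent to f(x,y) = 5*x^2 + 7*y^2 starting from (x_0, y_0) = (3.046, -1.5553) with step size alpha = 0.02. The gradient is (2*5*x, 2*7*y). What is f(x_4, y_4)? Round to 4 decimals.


Gradient descent on f(x,y) = 5*x^2 + 7*y^2.
Starting point: (3.046, -1.5553), alpha = 0.02
Step 1: grad_x = 2*5*3.046 = 30.46, grad_y = 2*7*-1.5553 = -21.7742
  x_1 = 3.046 - 0.02*30.46 = 2.4368
  y_1 = -1.5553 - 0.02*-21.7742 = -1.1198
Step 2: grad_x = 2*5*2.4368 = 24.368, grad_y = 2*7*-1.1198 = -15.6774
  x_2 = 2.4368 - 0.02*24.368 = 1.9494
  y_2 = -1.1198 - 0.02*-15.6774 = -0.8063
Step 3: grad_x = 2*5*1.9494 = 19.4944, grad_y = 2*7*-0.8063 = -11.2877
  x_3 = 1.9494 - 0.02*19.4944 = 1.5596
  y_3 = -0.8063 - 0.02*-11.2877 = -0.5805
Step 4: grad_x = 2*5*1.5596 = 15.5955, grad_y = 2*7*-0.5805 = -8.1272
  x_4 = 1.5596 - 0.02*15.5955 = 1.2476
  y_4 = -0.5805 - 0.02*-8.1272 = -0.418
f(1.2476, -0.418) = 5*1.2476^2 + 7*(-0.418)^2 = 9.0059


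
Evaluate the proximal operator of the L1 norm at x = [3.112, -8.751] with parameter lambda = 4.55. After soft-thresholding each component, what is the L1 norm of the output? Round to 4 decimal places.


Soft-thresholding with lambda = 4.55:
prox(3.112) = sign(3.112)*max(|3.112| - 4.55, 0) = 0.0
prox(-8.751) = sign(-8.751)*max(|-8.751| - 4.55, 0) = -4.201
prox(x) = [0.0, -4.201]
||prox(x)||_1 = 0.0 + 4.201 = 4.201


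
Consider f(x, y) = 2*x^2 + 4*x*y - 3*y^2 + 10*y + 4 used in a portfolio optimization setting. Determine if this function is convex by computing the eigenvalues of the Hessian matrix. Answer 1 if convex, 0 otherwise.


The Hessian of f(x,y) = 2*x^2 + 4*x*y - 3*y^2 + 10*y + 4 is:
H = [[4, 4], [4, -6]]
Trace = 4 - 6 = -2
Determinant = 4*-6 - (4)^2 = -40
Discriminant = (-2)^2 - 4*-40 = 164.0
Eigenvalues: lambda_1 = -7.4031, lambda_2 = 5.4031
The function is not convex.

0


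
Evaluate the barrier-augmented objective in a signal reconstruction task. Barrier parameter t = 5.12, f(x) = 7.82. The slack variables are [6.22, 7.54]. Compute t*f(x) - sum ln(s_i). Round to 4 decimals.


Step 1: Compute log-barrier.
ln values: [1.8278, 2.0202]
phi = -(1.8278 + 2.0202) = -3.848
Step 2: Compute augmented objective.
t*f(x) = 5.12*7.82 = 40.0384
Total = 40.0384 - 3.848 = 36.1904


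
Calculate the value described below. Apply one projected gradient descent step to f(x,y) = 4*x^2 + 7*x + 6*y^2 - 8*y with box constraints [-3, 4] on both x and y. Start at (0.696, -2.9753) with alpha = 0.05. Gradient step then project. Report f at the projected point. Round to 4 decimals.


Step 1: Compute gradient at (0.696, -2.9753).
grad_x = 2*4*0.696 + 7 = 12.568
grad_y = 2*6*-2.9753 - 8 = -43.7036
Step 2: Gradient step.
x_raw = 0.696 - 0.05*12.568 = 0.0676
y_raw = -2.9753 - 0.05*-43.7036 = -0.7901
Step 3: Project onto [-3, 4].
x_proj = clip(0.0676) = 0.0676
y_proj = clip(-0.7901) = -0.7901
Step 4: Evaluate f.
f(0.0676, -0.7901) = 10.5582


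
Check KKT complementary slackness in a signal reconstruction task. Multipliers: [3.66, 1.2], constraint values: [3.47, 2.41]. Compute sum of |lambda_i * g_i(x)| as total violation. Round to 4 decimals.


KKT complementary slackness check:
lambda_1 * g_1 = 3.66 * 3.47 = 12.7002
lambda_2 * g_2 = 1.2 * 2.41 = 2.892
Total violation = 12.7002 + 2.892 = 15.5922


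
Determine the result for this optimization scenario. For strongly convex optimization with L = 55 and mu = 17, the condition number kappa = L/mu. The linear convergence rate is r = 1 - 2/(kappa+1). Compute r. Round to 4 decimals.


Step 1: Compute the condition number.
kappa = L/mu = 55/17 = 3.2353
Step 2: Compute the convergence rate.
r = 1 - 2/(kappa + 1) = 1 - 2*mu/(L + mu) = (L - mu)/(L + mu) = 38/72 = 0.5278


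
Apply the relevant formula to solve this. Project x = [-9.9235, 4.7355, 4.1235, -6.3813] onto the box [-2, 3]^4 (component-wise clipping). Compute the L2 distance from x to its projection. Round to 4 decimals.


Project each component onto [-2, 3].
clip(-9.9235) = -2.0, clip(4.7355) = 3.0, clip(4.1235) = 3.0, clip(-6.3813) = -2.0
Projection = [-2.0, 3.0, 3.0, -2.0]
Squared diffs: [62.7819, 3.012, 1.2623, 19.1958]
Distance = sqrt(86.252) = 9.2872


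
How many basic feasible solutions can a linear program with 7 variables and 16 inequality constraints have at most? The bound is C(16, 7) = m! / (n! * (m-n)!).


Each vertex corresponds to some choice of n active constraints out of m, so the number of vertices is at most C(m, n) = m! / (n!(m-n)!).
m = 16, n = 7
Numerator: 16 * 15 * 14 * 13 * 12 * 11 * 10
Denominator: 7! = 5040
C(16, 7) = 11440


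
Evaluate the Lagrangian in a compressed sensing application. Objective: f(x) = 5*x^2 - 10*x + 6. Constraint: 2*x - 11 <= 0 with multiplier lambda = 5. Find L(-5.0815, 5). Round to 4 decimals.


Step 1: Evaluate f(x).
f(-5.0815) = 5*(-5.0815)^2 - 10*(-5.0815) + 6 = 185.9232
Step 2: Evaluate g(x).
g(-5.0815) = 2*-5.0815 - 11 = -21.163
Step 3: Compute Lagrangian.
L = 185.9232 + 5*-21.163 = 80.1082


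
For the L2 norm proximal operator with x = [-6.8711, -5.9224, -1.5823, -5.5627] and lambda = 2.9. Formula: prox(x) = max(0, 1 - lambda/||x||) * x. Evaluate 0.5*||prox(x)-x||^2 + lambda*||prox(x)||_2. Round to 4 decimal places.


Step 1: Compute ||x||.
||x|| = 10.758
Step 2: Compute scaling factor.
scale = max(0, 1 - 2.9/10.758) = 0.7304
Step 3: prox(x) = [-5.0189, -4.3259, -1.1558, -4.0632]
||prox(x)|| = 7.858
Step 4: Proximal objective.
0.5*||prox-x||^2 = 4.205
lambda*||prox|| = 22.7882
Total = 26.9931


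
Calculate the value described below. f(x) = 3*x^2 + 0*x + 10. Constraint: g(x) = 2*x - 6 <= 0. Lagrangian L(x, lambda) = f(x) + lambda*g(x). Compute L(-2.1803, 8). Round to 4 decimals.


Step 1: Evaluate f(x).
f(-2.1803) = 3*(-2.1803)^2 + 0*(-2.1803) + 10 = 24.2611
Step 2: Evaluate g(x).
g(-2.1803) = 2*-2.1803 - 6 = -10.3606
Step 3: Compute Lagrangian.
L = 24.2611 + 8*-10.3606 = -58.6237


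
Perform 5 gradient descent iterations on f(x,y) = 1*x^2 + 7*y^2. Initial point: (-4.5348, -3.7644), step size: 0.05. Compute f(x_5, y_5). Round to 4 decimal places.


Gradient descent on f(x,y) = 1*x^2 + 7*y^2.
Starting point: (-4.5348, -3.7644), alpha = 0.05
Step 1: grad_x = 2*1*-4.5348 = -9.0696, grad_y = 2*7*-3.7644 = -52.7016
  x_1 = -4.5348 - 0.05*-9.0696 = -4.0813
  y_1 = -3.7644 - 0.05*-52.7016 = -1.1293
Step 2: grad_x = 2*1*-4.0813 = -8.1626, grad_y = 2*7*-1.1293 = -15.8105
  x_2 = -4.0813 - 0.05*-8.1626 = -3.6732
  y_2 = -1.1293 - 0.05*-15.8105 = -0.3388
Step 3: grad_x = 2*1*-3.6732 = -7.3464, grad_y = 2*7*-0.3388 = -4.7431
  x_3 = -3.6732 - 0.05*-7.3464 = -3.3059
  y_3 = -0.3388 - 0.05*-4.7431 = -0.1016
Step 4: grad_x = 2*1*-3.3059 = -6.6117, grad_y = 2*7*-0.1016 = -1.4229
  x_4 = -3.3059 - 0.05*-6.6117 = -2.9753
  y_4 = -0.1016 - 0.05*-1.4229 = -0.0305
Step 5: grad_x = 2*1*-2.9753 = -5.9506, grad_y = 2*7*-0.0305 = -0.4269
  x_5 = -2.9753 - 0.05*-5.9506 = -2.6778
  y_5 = -0.0305 - 0.05*-0.4269 = -0.0091
f(-2.6778, -0.0091) = 1*(-2.6778)^2 + 7*(-0.0091)^2 = 7.171


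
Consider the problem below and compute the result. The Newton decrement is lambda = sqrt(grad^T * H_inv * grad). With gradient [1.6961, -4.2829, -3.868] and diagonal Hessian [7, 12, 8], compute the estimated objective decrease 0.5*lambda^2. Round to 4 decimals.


Step 1: H is diagonal, so H^(-1) * g = [0.2423, -0.3569, -0.4835].
Step 2: g^T H^(-1) g = sum_i g_i^2 / H_ii
  = (1.6961)^2/7 + (-4.2829)^2/12 + (-3.868)^2/8
  = 0.411 + 1.5286 + 1.8702 = 3.8097
Step 3: Objective decrease = 0.5 * g^T H^(-1) g = 1.9049


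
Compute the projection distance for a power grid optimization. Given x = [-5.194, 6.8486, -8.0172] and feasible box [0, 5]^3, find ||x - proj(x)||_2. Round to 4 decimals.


Project each component onto [0, 5].
clip(-5.194) = 0.0, clip(6.8486) = 5.0, clip(-8.0172) = 0.0
Projection = [0.0, 5.0, 0.0]
Squared diffs: [26.9776, 3.4173, 64.2755]
Distance = sqrt(94.6704) = 9.7299


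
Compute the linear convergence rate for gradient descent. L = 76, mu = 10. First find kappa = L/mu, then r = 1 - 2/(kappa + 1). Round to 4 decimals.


Step 1: Compute the condition number.
kappa = L/mu = 76/10 = 7.6
Step 2: Compute the convergence rate.
r = 1 - 2/(kappa + 1) = 1 - 2*mu/(L + mu) = (L - mu)/(L + mu) = 66/86 = 0.7674


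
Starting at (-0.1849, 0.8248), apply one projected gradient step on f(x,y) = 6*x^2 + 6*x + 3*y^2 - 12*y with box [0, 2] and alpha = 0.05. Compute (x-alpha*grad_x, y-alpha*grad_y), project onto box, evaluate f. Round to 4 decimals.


Step 1: Compute gradient at (-0.1849, 0.8248).
grad_x = 2*6*-0.1849 + 6 = 3.7812
grad_y = 2*3*0.8248 - 12 = -7.0512
Step 2: Gradient step.
x_raw = -0.1849 - 0.05*3.7812 = -0.374
y_raw = 0.8248 - 0.05*-7.0512 = 1.1774
Step 3: Project onto [0, 2].
x_proj = clip(-0.374) = 0.0
y_proj = clip(1.1774) = 1.1774
Step 4: Evaluate f.
f(0.0, 1.1774) = -9.9698


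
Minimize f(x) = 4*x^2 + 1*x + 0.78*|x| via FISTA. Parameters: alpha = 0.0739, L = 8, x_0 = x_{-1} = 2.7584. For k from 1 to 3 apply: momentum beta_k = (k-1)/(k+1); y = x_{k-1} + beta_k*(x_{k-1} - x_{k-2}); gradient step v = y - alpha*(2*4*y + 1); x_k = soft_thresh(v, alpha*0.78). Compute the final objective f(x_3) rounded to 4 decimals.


FISTA on f(x) = 4*x^2 + 1*x + 0.78*|x|
L = 8, alpha = 0.0739
Iteration 1: beta = 0.0, y = 2.7584 + 0.0*(2.7584 - 2.7584) = 2.7584
  grad(y) = 23.0672, v = y - alpha*grad = 1.0537
  prox(v) = soft_thresh(1.0537, 0.0576) = 0.9961
Iteration 2: beta = 0.3333, y = 0.9961 + 0.3333*(0.9961 - 2.7584) = 0.4087
  grad(y) = 4.2692, v = y - alpha*grad = 0.0932
  prox(v) = soft_thresh(0.0932, 0.0576) = 0.0355
Iteration 3: beta = 0.5, y = 0.0355 + 0.5*(0.0355 - 0.9961) = -0.4448
  grad(y) = -2.5582, v = y - alpha*grad = -0.2557
  prox(v) = soft_thresh(-0.2557, 0.0576) = -0.1981
f(x_3) = 4*(-0.1981)^2 + 1*(-0.1981) + 0.78*|-0.1981| = 0.1134


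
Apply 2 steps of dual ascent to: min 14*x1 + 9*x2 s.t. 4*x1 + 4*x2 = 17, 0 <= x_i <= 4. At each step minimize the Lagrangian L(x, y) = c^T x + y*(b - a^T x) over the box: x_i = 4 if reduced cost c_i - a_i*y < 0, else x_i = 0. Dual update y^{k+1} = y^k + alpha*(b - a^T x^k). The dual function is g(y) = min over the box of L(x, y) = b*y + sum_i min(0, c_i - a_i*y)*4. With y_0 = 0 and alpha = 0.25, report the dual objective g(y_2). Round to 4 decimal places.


Dual ascent for LP: min 14*x1 + 9*x2, 4*x1 + 4*x2 = 17, 0 <= x_i <= 4
Step 1: y^k = 0.0, reduced costs: (14.0, 9.0)
  x^k = (0.0, 0.0), subgradient = b - a^T x = 17.0
  y^{k+1} = 0.0 + 0.25*17.0 = 4.25
Step 2: y^k = 4.25, reduced costs: (-3.0, -8.0)
  x^k = (4.0, 4.0), subgradient = b - a^T x = -15.0
  y^{k+1} = 4.25 + 0.25*-15.0 = 0.5
Dual objective at y_2 = 0.5: reduced costs (12.0, 7.0), box minimizer x = (0.0, 0.0)
g(y_2) = b*y + (c1 - a1*y)*x1 + (c2 - a2*y)*x2 = 17*0.5 + 12.0*0.0 + 7.0*0.0 = 8.5 + 0.0 + 0.0 = 8.5


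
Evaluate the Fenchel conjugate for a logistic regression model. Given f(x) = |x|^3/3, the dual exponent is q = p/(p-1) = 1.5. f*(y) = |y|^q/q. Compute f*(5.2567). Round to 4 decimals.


The conjugate exponent q satisfies 1/p + 1/q = 1.
p = 3, so q = 3/(3 - 1) = 1.5
|y|^q = 5.2567^1.5 = 12.0523
f*(5.2567) = 12.0523 / 1.5 = 8.0349


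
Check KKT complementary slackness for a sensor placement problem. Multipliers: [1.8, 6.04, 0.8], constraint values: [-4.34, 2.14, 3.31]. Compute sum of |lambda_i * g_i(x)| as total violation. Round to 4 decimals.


KKT complementary slackness check:
lambda_1 * g_1 = 1.8 * -4.34 = -7.812
lambda_2 * g_2 = 6.04 * 2.14 = 12.9256
lambda_3 * g_3 = 0.8 * 3.31 = 2.648
Total violation = 7.812 + 12.9256 + 2.648 = 23.3856


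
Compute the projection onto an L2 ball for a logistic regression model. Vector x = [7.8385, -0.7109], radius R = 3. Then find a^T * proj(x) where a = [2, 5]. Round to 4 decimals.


Step 1: Compute ||x|| (intermediates to 6 decimals).
||x|| = sqrt(7.8385^2 + (-0.7109)^2) = 7.870671
Step 2: Project.
Since ||x|| > R, scale = R/||x|| = 3/7.870671 = 0.381162, proj(x) = scale * x
proj(x) = [2.987738, -0.270968]
Step 3: Dot product.
a^T * proj(x) = 2*2.987738 + 5*(-0.270968) = 4.6206


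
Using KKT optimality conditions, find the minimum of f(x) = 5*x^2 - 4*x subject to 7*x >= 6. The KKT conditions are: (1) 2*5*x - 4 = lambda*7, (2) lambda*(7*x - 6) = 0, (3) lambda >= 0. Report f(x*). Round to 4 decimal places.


Step 1: Try lambda = 0 (constraint inactive).
x_unc = 4/(2*5) = 0.4
Check: 7*0.4 = 2.8 < 6 -- violated!
Step 2: Constraint must be active: 7*x = 6
x* = 6/7 = 0.8571 (rounded; the exact value 6/7 is used below)
lambda = (2*5*(6/7) - 4)/7 = 0.6531
Step 3: Compute optimal value.
f(x*) = 5*(6/7)^2 - 4*(6/7) = 0.2449


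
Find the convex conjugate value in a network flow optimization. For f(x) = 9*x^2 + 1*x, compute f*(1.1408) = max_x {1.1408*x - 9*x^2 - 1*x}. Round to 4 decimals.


f*(y) = sup_x {y*x - a*x^2 - b*x} = sup_x {(y-b)*x - a*x^2}
FOC: (y - b) - 2a*x = 0 => x* = (y - b)/(2a)
x* = (1.1408 - 1)/(2*9) = 0.0078
f*(1.1408) = (y-b)^2/(4a) = (1.1408 - 1)^2/(4*9)
= 0.0198/36 = 0.0006


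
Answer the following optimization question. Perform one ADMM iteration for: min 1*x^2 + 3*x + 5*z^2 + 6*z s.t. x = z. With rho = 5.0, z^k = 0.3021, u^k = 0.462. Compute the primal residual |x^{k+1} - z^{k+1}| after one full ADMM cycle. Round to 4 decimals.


ADMM iteration with rho = 5.0, z^k = 0.3021, u^k = 0.462
Step 1: x-update.
Minimize 1*x^2 + 3*x + (5.0/2)*(x - 0.3021 + 0.462)^2
FOC: (2*1 + 5.0)*x = -3 + 5.0*(0.3021 - 0.462)
x^{k+1} = -0.5428
Step 2: z-update.
Minimize 5*z^2 + 6*z + (5.0/2)*(-0.5428 - z + 0.462)^2
FOC: (2*5 + 5.0)*z = -6 + 5.0*(-0.5428 + 0.462)
z^{k+1} = -0.4269
Step 3: u-update.
u^{k+1} = 0.462 - 0.5428 + 0.4269 = 0.3461
Step 4: Primal residual = |-0.5428 + 0.4269| = 0.1159


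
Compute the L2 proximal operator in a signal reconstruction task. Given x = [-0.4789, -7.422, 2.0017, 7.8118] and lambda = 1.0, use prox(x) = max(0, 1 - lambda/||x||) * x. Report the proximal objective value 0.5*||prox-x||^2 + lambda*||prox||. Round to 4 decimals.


Step 1: Compute ||x||.
||x|| = 10.9703
Step 2: Compute scaling factor.
scale = max(0, 1 - 1.0/10.9703) = 0.9088
Step 3: prox(x) = [-0.4352, -6.7454, 1.8192, 7.0997]
||prox(x)|| = 9.9703
Step 4: Proximal objective.
0.5*||prox-x||^2 = 0.5
lambda*||prox|| = 9.9703
Total = 10.4703


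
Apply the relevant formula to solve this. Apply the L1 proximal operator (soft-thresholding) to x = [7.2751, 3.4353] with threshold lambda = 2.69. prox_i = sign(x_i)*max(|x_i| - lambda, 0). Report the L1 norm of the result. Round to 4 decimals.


Soft-thresholding with lambda = 2.69:
prox(7.2751) = sign(7.2751)*max(|7.2751| - 2.69, 0) = 4.5851
prox(3.4353) = sign(3.4353)*max(|3.4353| - 2.69, 0) = 0.7453
prox(x) = [4.5851, 0.7453]
||prox(x)||_1 = 4.5851 + 0.7453 = 5.3304


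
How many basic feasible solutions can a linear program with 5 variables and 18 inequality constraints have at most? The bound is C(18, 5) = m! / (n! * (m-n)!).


Each vertex corresponds to some choice of n active constraints out of m, so the number of vertices is at most C(m, n) = m! / (n!(m-n)!).
m = 18, n = 5
Numerator: 18 * 17 * 16 * 15 * 14
Denominator: 5! = 120
C(18, 5) = 8568


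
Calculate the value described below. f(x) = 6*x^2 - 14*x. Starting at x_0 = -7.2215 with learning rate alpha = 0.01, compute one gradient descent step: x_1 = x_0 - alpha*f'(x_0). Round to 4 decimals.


We compute the gradient at x_0 and apply the update.
f'(x) = 12*x - 14
f'(-7.2215) = 12*-7.2215 - 14 = -100.658
x_1 = -7.2215 - 0.01*-100.658 = -6.2149


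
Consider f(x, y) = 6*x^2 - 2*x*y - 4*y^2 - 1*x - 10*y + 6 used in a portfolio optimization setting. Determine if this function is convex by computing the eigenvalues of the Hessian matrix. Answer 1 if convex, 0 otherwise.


The Hessian of f(x,y) = 6*x^2 - 2*x*y - 4*y^2 - 1*x - 10*y + 6 is:
H = [[12, -2], [-2, -8]]
Trace = 12 - 8 = 4
Determinant = 12*-8 - (-2)^2 = -100
Discriminant = (4)^2 - 4*-100 = 416.0
Eigenvalues: lambda_1 = -8.198, lambda_2 = 12.198
The function is not convex.

0


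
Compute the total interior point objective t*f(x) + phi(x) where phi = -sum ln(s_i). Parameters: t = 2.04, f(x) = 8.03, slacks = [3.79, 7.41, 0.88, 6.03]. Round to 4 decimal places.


Step 1: Compute log-barrier.
ln values: [1.3324, 2.0028, -0.1278, 1.7967]
phi = -(1.3324 + 2.0028 - 0.1278 + 1.7967) = -5.0041
Step 2: Compute augmented objective.
t*f(x) = 2.04*8.03 = 16.3812
Total = 16.3812 - 5.0041 = 11.3771


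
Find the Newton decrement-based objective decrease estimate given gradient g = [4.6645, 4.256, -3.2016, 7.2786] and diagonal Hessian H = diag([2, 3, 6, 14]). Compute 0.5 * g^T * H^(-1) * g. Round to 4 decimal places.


Step 1: H is diagonal, so H^(-1) * g = [2.3323, 1.4187, -0.5336, 0.5199].
Step 2: g^T H^(-1) g = sum_i g_i^2 / H_ii
  = (4.6645)^2/2 + (4.256)^2/3 + (-3.2016)^2/6 + (7.2786)^2/14
  = 10.8788 + 6.0378 + 1.7084 + 3.7841 = 22.4091
Step 3: Objective decrease = 0.5 * g^T H^(-1) g = 11.2046


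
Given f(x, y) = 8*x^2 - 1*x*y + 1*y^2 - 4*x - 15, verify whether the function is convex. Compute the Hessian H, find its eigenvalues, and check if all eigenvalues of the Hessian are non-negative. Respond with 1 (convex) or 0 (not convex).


The Hessian of f(x,y) = 8*x^2 - 1*x*y + 1*y^2 - 4*x - 15 is:
H = [[16, -1], [-1, 2]]
Trace = 16 + 2 = 18
Determinant = 16*2 - (-1)^2 = 31
Discriminant = (18)^2 - 4*31 = 200.0
Eigenvalues: lambda_1 = 1.9289, lambda_2 = 16.0711
The function is convex.

1


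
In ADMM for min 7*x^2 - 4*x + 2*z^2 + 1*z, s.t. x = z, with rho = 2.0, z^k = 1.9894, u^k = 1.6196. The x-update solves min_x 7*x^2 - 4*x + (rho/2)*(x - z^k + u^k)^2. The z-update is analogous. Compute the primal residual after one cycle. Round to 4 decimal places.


ADMM iteration with rho = 2.0, z^k = 1.9894, u^k = 1.6196
Step 1: x-update.
Minimize 7*x^2 - 4*x + (2.0/2)*(x - 1.9894 + 1.6196)^2
FOC: (2*7 + 2.0)*x = 4 + 2.0*(1.9894 - 1.6196)
x^{k+1} = 0.2962
Step 2: z-update.
Minimize 2*z^2 + 1*z + (2.0/2)*(0.2962 - z + 1.6196)^2
FOC: (2*2 + 2.0)*z = -1 + 2.0*(0.2962 + 1.6196)
z^{k+1} = 0.4719
Step 3: u-update.
u^{k+1} = 1.6196 + 0.2962 - 0.4719 = 1.4439
Step 4: Primal residual = |0.2962 - 0.4719| = 0.1757


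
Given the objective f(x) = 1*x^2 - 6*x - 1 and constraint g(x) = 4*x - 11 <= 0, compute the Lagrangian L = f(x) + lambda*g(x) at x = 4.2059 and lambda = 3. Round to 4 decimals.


Step 1: Evaluate f(x).
f(4.2059) = 1*4.2059^2 - 6*4.2059 - 1 = -8.5458
Step 2: Evaluate g(x).
g(4.2059) = 4*4.2059 - 11 = 5.8236
Step 3: Compute Lagrangian.
L = -8.5458 + 3*5.8236 = 8.925


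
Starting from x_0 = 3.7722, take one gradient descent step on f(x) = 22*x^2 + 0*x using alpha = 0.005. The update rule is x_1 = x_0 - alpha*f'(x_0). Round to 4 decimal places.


We compute the gradient at x_0 and apply the update.
f'(x) = 44*x + 0
f'(3.7722) = 44*3.7722 + 0 = 165.9768
x_1 = 3.7722 - 0.005*165.9768 = 2.9423


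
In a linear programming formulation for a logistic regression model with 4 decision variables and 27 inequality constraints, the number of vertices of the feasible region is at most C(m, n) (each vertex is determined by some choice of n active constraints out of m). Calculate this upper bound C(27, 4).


Each vertex corresponds to some choice of n active constraints out of m, so the number of vertices is at most C(m, n) = m! / (n!(m-n)!).
m = 27, n = 4
Numerator: 27 * 26 * 25 * 24
Denominator: 4! = 24
C(27, 4) = 17550


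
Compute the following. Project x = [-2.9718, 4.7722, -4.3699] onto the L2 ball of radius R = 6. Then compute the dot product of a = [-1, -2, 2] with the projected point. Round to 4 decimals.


Step 1: Compute ||x|| (intermediates to 6 decimals).
||x|| = sqrt((-2.9718)^2 + 4.7722^2 + (-4.3699)^2) = 7.1205
Step 2: Project.
Since ||x|| > R, scale = R/||x|| = 6/7.1205 = 0.842637, proj(x) = scale * x
proj(x) = [-2.504149, 4.021232, -3.682239]
Step 3: Dot product.
a^T * proj(x) = -1*(-2.504149) - 2*4.021232 + 2*(-3.682239) = -12.9028


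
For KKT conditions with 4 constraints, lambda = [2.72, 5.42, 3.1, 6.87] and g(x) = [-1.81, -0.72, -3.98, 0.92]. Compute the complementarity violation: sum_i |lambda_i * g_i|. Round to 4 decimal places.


KKT complementary slackness check:
lambda_1 * g_1 = 2.72 * -1.81 = -4.9232
lambda_2 * g_2 = 5.42 * -0.72 = -3.9024
lambda_3 * g_3 = 3.1 * -3.98 = -12.338
lambda_4 * g_4 = 6.87 * 0.92 = 6.3204
Total violation = 4.9232 + 3.9024 + 12.338 + 6.3204 = 27.484


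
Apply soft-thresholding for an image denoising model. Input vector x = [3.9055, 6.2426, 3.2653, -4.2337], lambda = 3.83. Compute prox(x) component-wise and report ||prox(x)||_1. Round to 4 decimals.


Soft-thresholding with lambda = 3.83:
prox(3.9055) = sign(3.9055)*max(|3.9055| - 3.83, 0) = 0.0755
prox(6.2426) = sign(6.2426)*max(|6.2426| - 3.83, 0) = 2.4126
prox(3.2653) = sign(3.2653)*max(|3.2653| - 3.83, 0) = 0.0
prox(-4.2337) = sign(-4.2337)*max(|-4.2337| - 3.83, 0) = -0.4037
prox(x) = [0.0755, 2.4126, 0.0, -0.4037]
||prox(x)||_1 = 0.0755 + 2.4126 + 0.0 + 0.4037 = 2.8918


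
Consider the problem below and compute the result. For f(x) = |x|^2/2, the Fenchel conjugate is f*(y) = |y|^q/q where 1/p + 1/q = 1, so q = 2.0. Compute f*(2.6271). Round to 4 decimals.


The conjugate exponent q satisfies 1/p + 1/q = 1.
p = 2, so q = 2/(2 - 1) = 2.0
|y|^q = 2.6271^2.0 = 6.9017
f*(2.6271) = 6.9017 / 2.0 = 3.4508


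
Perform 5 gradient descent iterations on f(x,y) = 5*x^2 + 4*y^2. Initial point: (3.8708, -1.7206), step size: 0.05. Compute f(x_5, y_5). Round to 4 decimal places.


Gradient descent on f(x,y) = 5*x^2 + 4*y^2.
Starting point: (3.8708, -1.7206), alpha = 0.05
Step 1: grad_x = 2*5*3.8708 = 38.708, grad_y = 2*4*-1.7206 = -13.7648
  x_1 = 3.8708 - 0.05*38.708 = 1.9354
  y_1 = -1.7206 - 0.05*-13.7648 = -1.0324
Step 2: grad_x = 2*5*1.9354 = 19.354, grad_y = 2*4*-1.0324 = -8.2589
  x_2 = 1.9354 - 0.05*19.354 = 0.9677
  y_2 = -1.0324 - 0.05*-8.2589 = -0.6194
Step 3: grad_x = 2*5*0.9677 = 9.677, grad_y = 2*4*-0.6194 = -4.9553
  x_3 = 0.9677 - 0.05*9.677 = 0.4839
  y_3 = -0.6194 - 0.05*-4.9553 = -0.3716
Step 4: grad_x = 2*5*0.4839 = 4.8385, grad_y = 2*4*-0.3716 = -2.9732
  x_4 = 0.4839 - 0.05*4.8385 = 0.2419
  y_4 = -0.3716 - 0.05*-2.9732 = -0.223
Step 5: grad_x = 2*5*0.2419 = 2.4193, grad_y = 2*4*-0.223 = -1.7839
  x_5 = 0.2419 - 0.05*2.4193 = 0.121
  y_5 = -0.223 - 0.05*-1.7839 = -0.1338
f(0.121, -0.1338) = 5*0.121^2 + 4*(-0.1338)^2 = 0.1448


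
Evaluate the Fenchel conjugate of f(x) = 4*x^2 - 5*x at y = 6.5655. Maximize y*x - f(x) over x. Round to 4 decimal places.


f*(y) = sup_x {y*x - a*x^2 - b*x} = sup_x {(y-b)*x - a*x^2}
FOC: (y - b) - 2a*x = 0 => x* = (y - b)/(2a)
x* = (6.5655 + 5)/(2*4) = 1.4457
f*(6.5655) = (y-b)^2/(4a) = (6.5655 + 5)^2/(4*4)
= 133.7608/16 = 8.36


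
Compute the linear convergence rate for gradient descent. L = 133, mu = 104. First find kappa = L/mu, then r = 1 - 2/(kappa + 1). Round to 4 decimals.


Step 1: Compute the condition number.
kappa = L/mu = 133/104 = 1.2788
Step 2: Compute the convergence rate.
r = 1 - 2/(kappa + 1) = 1 - 2*mu/(L + mu) = (L - mu)/(L + mu) = 29/237 = 0.1224


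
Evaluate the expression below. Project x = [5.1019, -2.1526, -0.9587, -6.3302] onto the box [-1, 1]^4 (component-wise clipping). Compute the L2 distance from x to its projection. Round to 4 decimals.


Project each component onto [-1, 1].
clip(5.1019) = 1.0, clip(-2.1526) = -1.0, clip(-0.9587) = -0.9587, clip(-6.3302) = -1.0
Projection = [1.0, -1.0, -0.9587, -1.0]
Squared diffs: [16.8256, 1.3285, 0.0, 28.411]
Distance = sqrt(46.5651) = 6.8239


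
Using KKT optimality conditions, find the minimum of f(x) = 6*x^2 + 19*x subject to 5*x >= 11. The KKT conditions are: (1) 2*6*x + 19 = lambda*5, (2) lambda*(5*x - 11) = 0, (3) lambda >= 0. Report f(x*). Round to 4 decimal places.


Step 1: Try lambda = 0 (constraint inactive).
x_unc = -19/(2*6) = -1.5833
Check: 5*-1.5833 = -7.9165 < 11 -- violated!
Step 2: Constraint must be active: 5*x = 11
x* = 11/5 = 2.2
lambda = (2*6*2.2 + 19)/5 = 9.08
Step 3: Compute optimal value.
f(x*) = 6*2.2^2 + 19*2.2 = 70.84


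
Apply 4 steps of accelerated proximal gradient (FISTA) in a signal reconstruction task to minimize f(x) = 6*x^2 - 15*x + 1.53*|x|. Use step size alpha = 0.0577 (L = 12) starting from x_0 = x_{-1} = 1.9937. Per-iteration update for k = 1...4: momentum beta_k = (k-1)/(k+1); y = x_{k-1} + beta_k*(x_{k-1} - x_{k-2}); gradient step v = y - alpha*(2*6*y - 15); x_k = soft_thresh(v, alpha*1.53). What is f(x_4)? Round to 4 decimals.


FISTA on f(x) = 6*x^2 - 15*x + 1.53*|x|
L = 12, alpha = 0.0577
Iteration 1: beta = 0.0, y = 1.9937 + 0.0*(1.9937 - 1.9937) = 1.9937
  grad(y) = 8.9244, v = y - alpha*grad = 1.4788
  prox(v) = soft_thresh(1.4788, 0.0883) = 1.3905
Iteration 2: beta = 0.3333, y = 1.3905 + 0.3333*(1.3905 - 1.9937) = 1.1894
  grad(y) = -0.7271, v = y - alpha*grad = 1.2314
  prox(v) = soft_thresh(1.2314, 0.0883) = 1.1431
Iteration 3: beta = 0.5, y = 1.1431 + 0.5*(1.1431 - 1.3905) = 1.0194
  grad(y) = -2.7674, v = y - alpha*grad = 1.1791
  prox(v) = soft_thresh(1.1791, 0.0883) = 1.0908
Iteration 4: beta = 0.6, y = 1.0908 + 0.6*(1.0908 - 1.1431) = 1.0594
  grad(y) = -2.2872, v = y - alpha*grad = 1.1914
  prox(v) = soft_thresh(1.1914, 0.0883) = 1.1031
f(x_4) = 6*1.1031^2 - 15*1.1031 + 1.53*|1.1031| = -7.5578


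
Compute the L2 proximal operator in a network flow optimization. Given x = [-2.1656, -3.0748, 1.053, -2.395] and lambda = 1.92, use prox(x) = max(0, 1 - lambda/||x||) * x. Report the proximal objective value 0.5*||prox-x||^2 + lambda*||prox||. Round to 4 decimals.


Step 1: Compute ||x||.
||x|| = 4.5814
Step 2: Compute scaling factor.
scale = max(0, 1 - 1.92/4.5814) = 0.5809
Step 3: prox(x) = [-1.258, -1.7862, 0.6117, -1.3913]
||prox(x)|| = 2.6614
Step 4: Proximal objective.
0.5*||prox-x||^2 = 1.8432
lambda*||prox|| = 5.1099
Total = 6.9531


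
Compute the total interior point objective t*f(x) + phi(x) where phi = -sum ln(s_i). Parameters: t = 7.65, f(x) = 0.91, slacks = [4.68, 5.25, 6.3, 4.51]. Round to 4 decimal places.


Step 1: Compute log-barrier.
ln values: [1.5433, 1.6582, 1.8405, 1.5063]
phi = -(1.5433 + 1.6582 + 1.8405 + 1.5063) = -6.5484
Step 2: Compute augmented objective.
t*f(x) = 7.65*0.91 = 6.9615
Total = 6.9615 - 6.5484 = 0.4131


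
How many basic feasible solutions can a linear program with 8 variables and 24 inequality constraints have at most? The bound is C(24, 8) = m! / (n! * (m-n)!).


Each vertex corresponds to some choice of n active constraints out of m, so the number of vertices is at most C(m, n) = m! / (n!(m-n)!).
m = 24, n = 8
Numerator: 24 * 23 * 22 * 21 * 20 * 19 * 18 * 17
Denominator: 8! = 40320
C(24, 8) = 735471


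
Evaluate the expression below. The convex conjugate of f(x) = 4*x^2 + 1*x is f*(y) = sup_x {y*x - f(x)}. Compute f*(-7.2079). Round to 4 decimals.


f*(y) = sup_x {y*x - a*x^2 - b*x} = sup_x {(y-b)*x - a*x^2}
FOC: (y - b) - 2a*x = 0 => x* = (y - b)/(2a)
x* = (-7.2079 - 1)/(2*4) = -1.026
f*(-7.2079) = (y-b)^2/(4a) = (-7.2079 - 1)^2/(4*4)
= 67.3696/16 = 4.2106


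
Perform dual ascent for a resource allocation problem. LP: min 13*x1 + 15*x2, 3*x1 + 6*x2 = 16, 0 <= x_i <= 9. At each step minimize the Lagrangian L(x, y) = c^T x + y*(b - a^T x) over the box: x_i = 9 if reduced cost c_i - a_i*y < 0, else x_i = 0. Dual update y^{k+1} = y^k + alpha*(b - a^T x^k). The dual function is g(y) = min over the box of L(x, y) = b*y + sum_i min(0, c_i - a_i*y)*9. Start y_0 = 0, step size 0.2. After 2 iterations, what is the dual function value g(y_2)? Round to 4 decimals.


Dual ascent for LP: min 13*x1 + 15*x2, 3*x1 + 6*x2 = 16, 0 <= x_i <= 9
Step 1: y^k = 0.0, reduced costs: (13.0, 15.0)
  x^k = (0.0, 0.0), subgradient = b - a^T x = 16.0
  y^{k+1} = 0.0 + 0.2*16.0 = 3.2
Step 2: y^k = 3.2, reduced costs: (3.4, -4.2)
  x^k = (0.0, 9.0), subgradient = b - a^T x = -38.0
  y^{k+1} = 3.2 + 0.2*-38.0 = -4.4
Dual objective at y_2 = -4.4: reduced costs (26.2, 41.4), box minimizer x = (0.0, 0.0)
g(y_2) = b*y + (c1 - a1*y)*x1 + (c2 - a2*y)*x2 = 16*(-4.4) + 26.2*0.0 + 41.4*0.0 = -70.4 + 0.0 + 0.0 = -70.4


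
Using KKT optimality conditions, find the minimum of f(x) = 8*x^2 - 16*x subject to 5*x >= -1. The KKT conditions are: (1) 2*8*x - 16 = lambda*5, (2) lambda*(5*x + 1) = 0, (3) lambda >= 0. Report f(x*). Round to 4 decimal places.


Step 1: Try lambda = 0 (constraint inactive).
Stationarity: 2*8*x - 16 = 0
x* = 16/(2*8) = 1.0
Check constraint: 5*1.0 = 5.0 >= -1 -- satisfied.
Step 2: Compute optimal value.
f(x*) = 8*1.0^2 - 16*1.0 = -8.0


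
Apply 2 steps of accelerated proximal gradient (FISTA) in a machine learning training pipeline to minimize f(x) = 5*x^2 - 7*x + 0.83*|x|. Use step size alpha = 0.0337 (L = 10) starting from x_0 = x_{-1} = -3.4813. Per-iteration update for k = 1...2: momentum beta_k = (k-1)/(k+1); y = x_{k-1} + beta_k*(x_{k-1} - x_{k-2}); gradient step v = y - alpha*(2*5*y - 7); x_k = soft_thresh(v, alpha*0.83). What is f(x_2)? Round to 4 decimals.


FISTA on f(x) = 5*x^2 - 7*x + 0.83*|x|
L = 10, alpha = 0.0337
Iteration 1: beta = 0.0, y = -3.4813 + 0.0*(-3.4813 + 3.4813) = -3.4813
  grad(y) = -41.813, v = y - alpha*grad = -2.0722
  prox(v) = soft_thresh(-2.0722, 0.028) = -2.0442
Iteration 2: beta = 0.3333, y = -2.0442 + 0.3333*(-2.0442 + 3.4813) = -1.5652
  grad(y) = -22.6521, v = y - alpha*grad = -0.8018
  prox(v) = soft_thresh(-0.8018, 0.028) = -0.7739
f(x_2) = 5*(-0.7739)^2 - 7*(-0.7739) + 0.83*|-0.7739| = 9.0536


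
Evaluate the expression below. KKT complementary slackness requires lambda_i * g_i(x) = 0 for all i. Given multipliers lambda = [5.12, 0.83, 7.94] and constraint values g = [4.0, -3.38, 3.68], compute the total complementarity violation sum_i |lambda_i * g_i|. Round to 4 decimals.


KKT complementary slackness check:
lambda_1 * g_1 = 5.12 * 4.0 = 20.48
lambda_2 * g_2 = 0.83 * -3.38 = -2.8054
lambda_3 * g_3 = 7.94 * 3.68 = 29.2192
Total violation = 20.48 + 2.8054 + 29.2192 = 52.5046


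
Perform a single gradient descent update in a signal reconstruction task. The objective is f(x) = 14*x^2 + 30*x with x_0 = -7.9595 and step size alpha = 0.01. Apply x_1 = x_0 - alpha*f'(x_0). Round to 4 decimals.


We compute the gradient at x_0 and apply the update.
f'(x) = 28*x + 30
f'(-7.9595) = 28*-7.9595 + 30 = -192.866
x_1 = -7.9595 - 0.01*-192.866 = -6.0308


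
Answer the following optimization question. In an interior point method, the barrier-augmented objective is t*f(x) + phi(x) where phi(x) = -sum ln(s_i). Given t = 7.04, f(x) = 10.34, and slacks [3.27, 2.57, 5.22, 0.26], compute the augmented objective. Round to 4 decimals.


Step 1: Compute log-barrier.
ln values: [1.1848, 0.9439, 1.6525, -1.3471]
phi = -(1.1848 + 0.9439 + 1.6525 - 1.3471) = -2.4341
Step 2: Compute augmented objective.
t*f(x) = 7.04*10.34 = 72.7936
Total = 72.7936 - 2.4341 = 70.3595


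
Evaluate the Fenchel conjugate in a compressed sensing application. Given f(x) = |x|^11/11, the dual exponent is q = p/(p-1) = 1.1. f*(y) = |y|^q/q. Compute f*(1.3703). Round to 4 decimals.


The conjugate exponent q satisfies 1/p + 1/q = 1.
p = 11, so q = 11/(11 - 1) = 1.1
|y|^q = 1.3703^1.1 = 1.4142
f*(1.3703) = 1.4142 / 1.1 = 1.2856


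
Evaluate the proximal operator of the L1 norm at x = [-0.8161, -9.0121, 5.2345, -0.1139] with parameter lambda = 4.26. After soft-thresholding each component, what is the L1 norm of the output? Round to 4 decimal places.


Soft-thresholding with lambda = 4.26:
prox(-0.8161) = sign(-0.8161)*max(|-0.8161| - 4.26, 0) = 0.0
prox(-9.0121) = sign(-9.0121)*max(|-9.0121| - 4.26, 0) = -4.7521
prox(5.2345) = sign(5.2345)*max(|5.2345| - 4.26, 0) = 0.9745
prox(-0.1139) = sign(-0.1139)*max(|-0.1139| - 4.26, 0) = 0.0
prox(x) = [0.0, -4.7521, 0.9745, 0.0]
||prox(x)||_1 = 0.0 + 4.7521 + 0.9745 + 0.0 = 5.7266


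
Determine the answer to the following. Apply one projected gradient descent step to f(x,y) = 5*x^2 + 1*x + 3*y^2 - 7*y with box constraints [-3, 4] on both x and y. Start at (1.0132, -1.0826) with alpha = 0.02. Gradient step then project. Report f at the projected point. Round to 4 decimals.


Step 1: Compute gradient at (1.0132, -1.0826).
grad_x = 2*5*1.0132 + 1 = 11.132
grad_y = 2*3*-1.0826 - 7 = -13.4956
Step 2: Gradient step.
x_raw = 1.0132 - 0.02*11.132 = 0.7906
y_raw = -1.0826 - 0.02*-13.4956 = -0.8127
Step 3: Project onto [-3, 4].
x_proj = clip(0.7906) = 0.7906
y_proj = clip(-0.8127) = -0.8127
Step 4: Evaluate f.
f(0.7906, -0.8127) = 11.5857


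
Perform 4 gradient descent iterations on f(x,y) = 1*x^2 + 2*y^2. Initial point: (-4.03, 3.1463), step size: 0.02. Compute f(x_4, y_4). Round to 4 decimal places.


Gradient descent on f(x,y) = 1*x^2 + 2*y^2.
Starting point: (-4.03, 3.1463), alpha = 0.02
Step 1: grad_x = 2*1*-4.03 = -8.06, grad_y = 2*2*3.1463 = 12.5852
  x_1 = -4.03 - 0.02*-8.06 = -3.8688
  y_1 = 3.1463 - 0.02*12.5852 = 2.8946
Step 2: grad_x = 2*1*-3.8688 = -7.7376, grad_y = 2*2*2.8946 = 11.5784
  x_2 = -3.8688 - 0.02*-7.7376 = -3.714
  y_2 = 2.8946 - 0.02*11.5784 = 2.663
Step 3: grad_x = 2*1*-3.714 = -7.4281, grad_y = 2*2*2.663 = 10.6521
  x_3 = -3.714 - 0.02*-7.4281 = -3.5655
  y_3 = 2.663 - 0.02*10.6521 = 2.45
Step 4: grad_x = 2*1*-3.5655 = -7.131, grad_y = 2*2*2.45 = 9.7999
  x_4 = -3.5655 - 0.02*-7.131 = -3.4229
  y_4 = 2.45 - 0.02*9.7999 = 2.254
f(-3.4229, 2.254) = 1*(-3.4229)^2 + 2*2.254^2 = 21.8769
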